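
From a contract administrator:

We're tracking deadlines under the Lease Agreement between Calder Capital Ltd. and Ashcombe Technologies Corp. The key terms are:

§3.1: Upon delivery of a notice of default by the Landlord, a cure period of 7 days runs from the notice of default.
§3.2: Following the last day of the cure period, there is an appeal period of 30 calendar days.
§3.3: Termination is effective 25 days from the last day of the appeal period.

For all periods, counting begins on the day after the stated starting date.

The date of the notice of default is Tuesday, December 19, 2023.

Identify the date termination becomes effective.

February 19, 2024

The last day of the cure period: December 19, 2023 + 7 days = December 26, 2023.
Adding 30 calendar days to December 26, 2023 gives January 25, 2024, which is the last day of the appeal period.
Adding 25 calendar days to January 25, 2024 gives February 19, 2024, which is the date termination becomes effective.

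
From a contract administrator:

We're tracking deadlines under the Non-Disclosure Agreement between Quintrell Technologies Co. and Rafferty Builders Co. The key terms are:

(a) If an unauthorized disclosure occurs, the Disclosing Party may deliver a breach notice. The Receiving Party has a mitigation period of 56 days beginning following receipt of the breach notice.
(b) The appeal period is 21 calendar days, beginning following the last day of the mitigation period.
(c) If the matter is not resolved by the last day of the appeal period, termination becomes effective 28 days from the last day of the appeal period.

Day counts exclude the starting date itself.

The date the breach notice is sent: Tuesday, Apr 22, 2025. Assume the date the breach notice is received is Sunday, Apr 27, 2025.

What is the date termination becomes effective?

Aug 10, 2025

Adding 56 calendar days to Apr 27, 2025 gives Jun 22, 2025, which is the last day of the mitigation period.
The last day of the appeal period: 21 calendar days after Jun 22, 2025 is Jul 13, 2025.
The date termination becomes effective: 28 calendar days after Jul 13, 2025 is Aug 10, 2025.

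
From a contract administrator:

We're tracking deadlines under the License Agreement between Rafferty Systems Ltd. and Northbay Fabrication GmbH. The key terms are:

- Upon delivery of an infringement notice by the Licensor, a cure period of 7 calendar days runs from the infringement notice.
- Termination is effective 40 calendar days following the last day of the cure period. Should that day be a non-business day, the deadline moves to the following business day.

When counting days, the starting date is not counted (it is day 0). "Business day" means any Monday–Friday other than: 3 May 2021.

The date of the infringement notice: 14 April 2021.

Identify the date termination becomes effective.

31 May 2021

The last day of the cure period: 14 April 2021 + 7 days = 21 April 2021.
Adding 40 calendar days to 21 April 2021 gives 31 May 2021, which is the date termination becomes effective. 31 May 2021 is a Monday and is not a listed holiday, so no roll-forward applies.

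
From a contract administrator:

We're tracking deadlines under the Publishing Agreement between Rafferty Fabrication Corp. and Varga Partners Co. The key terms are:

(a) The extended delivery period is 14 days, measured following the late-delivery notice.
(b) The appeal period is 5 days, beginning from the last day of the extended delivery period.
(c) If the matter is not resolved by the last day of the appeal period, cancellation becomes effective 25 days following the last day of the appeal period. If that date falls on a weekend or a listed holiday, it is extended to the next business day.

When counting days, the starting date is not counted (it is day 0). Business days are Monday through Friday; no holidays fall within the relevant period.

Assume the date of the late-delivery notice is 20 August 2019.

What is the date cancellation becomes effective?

3 October 2019

The last day of the extended delivery period: 14 calendar days after 20 August 2019 is 3 September 2019.
The last day of the appeal period: 3 September 2019 + 5 days = 8 September 2019.
Adding 25 calendar days to 8 September 2019 gives 3 October 2019, which is the date cancellation becomes effective. 3 October 2019 is a Thursday, so no roll-forward applies.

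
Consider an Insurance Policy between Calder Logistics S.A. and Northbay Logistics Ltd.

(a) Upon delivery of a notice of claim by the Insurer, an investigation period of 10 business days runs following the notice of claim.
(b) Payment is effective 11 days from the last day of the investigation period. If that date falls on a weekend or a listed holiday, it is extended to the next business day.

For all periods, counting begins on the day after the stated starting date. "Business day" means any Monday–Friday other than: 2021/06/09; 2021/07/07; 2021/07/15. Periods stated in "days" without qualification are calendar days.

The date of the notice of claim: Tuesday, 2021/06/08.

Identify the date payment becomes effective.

The last day of the investigation period: 10 business days after Tuesday, 2021/06/08, skipping weekends and the listed holiday on Jun 9 — Jun 10, Jun 11, Jun 14, Jun 15, Jun 16, Jun 17, Jun 18, Jun 21, Jun 22, Jun 23 — lands on Wednesday, 2021/06/23.
The date payment becomes effective: 2021/06/23 + 11 days = 2021/07/04. That falls on a Sunday, so it rolls to the next business day, Monday, 2021/07/05.

2021/07/05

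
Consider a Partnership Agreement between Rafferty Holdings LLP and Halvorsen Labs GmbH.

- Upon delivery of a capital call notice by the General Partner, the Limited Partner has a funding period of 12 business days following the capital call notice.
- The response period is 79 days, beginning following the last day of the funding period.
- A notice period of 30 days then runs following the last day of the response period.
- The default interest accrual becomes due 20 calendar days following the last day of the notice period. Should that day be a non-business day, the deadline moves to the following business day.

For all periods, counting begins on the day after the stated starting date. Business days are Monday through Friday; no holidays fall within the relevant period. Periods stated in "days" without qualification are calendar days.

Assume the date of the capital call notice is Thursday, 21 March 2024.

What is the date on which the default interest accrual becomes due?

From Thursday, 21 March 2024, 12 business days (Mar 22, Mar 25, Mar 26, Mar 27, …, Apr 4, Apr 5, Apr 8, skipping weekends) brings us to Monday, 8 April 2024, which is the last day of the funding period.
Adding 79 calendar days to 8 April 2024 gives 26 June 2024, which is the last day of the response period.
The last day of the notice period: 26 June 2024 + 30 days = 26 July 2024.
Adding 20 calendar days to 26 July 2024 gives 15 August 2024, which is the date on which the default interest accrual becomes due. 15 August 2024 is a Thursday, so no roll-forward applies.

15 August 2024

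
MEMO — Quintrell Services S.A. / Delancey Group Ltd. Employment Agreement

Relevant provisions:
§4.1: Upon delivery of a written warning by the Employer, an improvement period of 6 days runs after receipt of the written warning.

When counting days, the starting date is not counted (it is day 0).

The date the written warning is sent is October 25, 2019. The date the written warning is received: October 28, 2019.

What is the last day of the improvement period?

Adding 6 calendar days to October 28, 2019 gives November 3, 2019, which is the last day of the improvement period.

November 3, 2019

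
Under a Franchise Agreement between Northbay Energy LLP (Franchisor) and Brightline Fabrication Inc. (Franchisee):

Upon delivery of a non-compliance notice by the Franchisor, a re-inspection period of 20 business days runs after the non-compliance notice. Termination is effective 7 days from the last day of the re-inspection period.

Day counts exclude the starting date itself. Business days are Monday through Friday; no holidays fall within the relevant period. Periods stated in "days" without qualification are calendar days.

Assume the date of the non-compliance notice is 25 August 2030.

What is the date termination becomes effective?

27 September 2030

The last day of the re-inspection period: counting 20 business days from Sunday, 25 August 2030 (Aug 26, Aug 27, Aug 28, Aug 29, …, Sep 18, Sep 19, Sep 20, skipping weekends) reaches Friday, 20 September 2030.
The date termination becomes effective: 20 September 2030 + 7 days = 27 September 2030.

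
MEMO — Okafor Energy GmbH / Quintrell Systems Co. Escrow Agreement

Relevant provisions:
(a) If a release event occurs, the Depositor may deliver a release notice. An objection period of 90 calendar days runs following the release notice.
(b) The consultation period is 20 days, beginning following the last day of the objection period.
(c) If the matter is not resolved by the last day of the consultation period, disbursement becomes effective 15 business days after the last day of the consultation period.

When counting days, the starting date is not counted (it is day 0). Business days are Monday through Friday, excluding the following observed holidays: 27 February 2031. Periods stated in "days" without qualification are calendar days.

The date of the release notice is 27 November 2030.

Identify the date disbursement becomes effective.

The last day of the objection period: 27 November 2030 + 90 days = 25 February 2031.
Adding 20 calendar days to 25 February 2031 gives 17 March 2031, which is the last day of the consultation period.
From Monday, 17 March 2031, 15 business days (Mar 18, Mar 19, Mar 20, Mar 21, …, Apr 3, Apr 4, Apr 7, skipping weekends) brings us to Monday, 7 April 2031, which is the date disbursement becomes effective.

7 April 2031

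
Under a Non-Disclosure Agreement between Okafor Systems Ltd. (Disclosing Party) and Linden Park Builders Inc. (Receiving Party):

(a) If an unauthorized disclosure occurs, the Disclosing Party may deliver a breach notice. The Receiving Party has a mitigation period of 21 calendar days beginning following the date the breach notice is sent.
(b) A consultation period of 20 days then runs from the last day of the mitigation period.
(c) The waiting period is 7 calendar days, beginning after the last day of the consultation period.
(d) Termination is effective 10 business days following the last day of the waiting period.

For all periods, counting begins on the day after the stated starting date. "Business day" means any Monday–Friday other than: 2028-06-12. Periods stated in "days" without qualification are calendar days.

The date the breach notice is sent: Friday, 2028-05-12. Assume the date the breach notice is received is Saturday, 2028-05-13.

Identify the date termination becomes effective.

Adding 21 calendar days to 2028-05-12 gives 2028-06-02, which is the last day of the mitigation period.
The last day of the consultation period: 2028-06-02 + 20 days = 2028-06-22.
The last day of the waiting period: 7 calendar days after 2028-06-22 is 2028-06-29.
The date termination becomes effective: counting 10 business days from Thursday, 2028-06-29 (Jun 30, Jul 3, Jul 4, Jul 5, Jul 6, Jul 7, Jul 10, Jul 11, Jul 12, Jul 13, skipping weekends) reaches Thursday, 2028-07-13.

2028-07-13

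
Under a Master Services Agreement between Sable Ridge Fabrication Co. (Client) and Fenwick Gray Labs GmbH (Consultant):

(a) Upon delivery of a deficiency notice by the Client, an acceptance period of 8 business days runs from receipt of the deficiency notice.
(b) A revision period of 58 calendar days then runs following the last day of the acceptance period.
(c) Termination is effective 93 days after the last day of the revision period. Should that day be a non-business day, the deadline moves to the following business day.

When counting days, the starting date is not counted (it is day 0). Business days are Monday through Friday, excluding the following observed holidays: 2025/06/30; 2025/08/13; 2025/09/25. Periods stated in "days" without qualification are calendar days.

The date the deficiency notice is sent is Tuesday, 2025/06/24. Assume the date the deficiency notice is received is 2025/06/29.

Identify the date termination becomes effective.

The last day of the acceptance period: counting 8 business days from Sunday, 2025/06/29 (Jul 1, Jul 2, Jul 3, Jul 4, Jul 7, Jul 8, Jul 9, Jul 10, skipping weekends and the listed holiday on Jun 30) reaches Thursday, 2025/07/10.
The last day of the revision period: 2025/07/10 + 58 days = 2025/09/06.
The date termination becomes effective: 2025/09/06 + 93 days = 2025/12/08. 2025/12/08 is a Monday and is not a listed holiday, so no roll-forward applies.

2025/12/08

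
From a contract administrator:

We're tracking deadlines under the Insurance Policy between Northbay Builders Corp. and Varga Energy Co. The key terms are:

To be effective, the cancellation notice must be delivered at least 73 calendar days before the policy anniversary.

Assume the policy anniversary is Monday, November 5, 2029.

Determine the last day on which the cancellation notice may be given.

November 5, 2029 minus 73 days is August 24, 2029.

August 24, 2029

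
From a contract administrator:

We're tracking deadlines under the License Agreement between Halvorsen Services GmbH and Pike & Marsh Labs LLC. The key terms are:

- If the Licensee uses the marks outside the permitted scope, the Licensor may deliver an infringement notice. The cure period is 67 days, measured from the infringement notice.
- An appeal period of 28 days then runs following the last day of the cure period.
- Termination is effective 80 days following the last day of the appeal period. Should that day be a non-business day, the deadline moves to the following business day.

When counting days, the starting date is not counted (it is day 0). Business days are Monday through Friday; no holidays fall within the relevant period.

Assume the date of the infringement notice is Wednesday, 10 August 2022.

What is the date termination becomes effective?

The last day of the cure period: 10 August 2022 + 67 days = 16 October 2022.
The last day of the appeal period: 28 calendar days after 16 October 2022 is 13 November 2022.
The date termination becomes effective: 80 calendar days after 13 November 2022 is 1 February 2023. 1 February 2023 is a Wednesday, so no roll-forward applies.

1 February 2023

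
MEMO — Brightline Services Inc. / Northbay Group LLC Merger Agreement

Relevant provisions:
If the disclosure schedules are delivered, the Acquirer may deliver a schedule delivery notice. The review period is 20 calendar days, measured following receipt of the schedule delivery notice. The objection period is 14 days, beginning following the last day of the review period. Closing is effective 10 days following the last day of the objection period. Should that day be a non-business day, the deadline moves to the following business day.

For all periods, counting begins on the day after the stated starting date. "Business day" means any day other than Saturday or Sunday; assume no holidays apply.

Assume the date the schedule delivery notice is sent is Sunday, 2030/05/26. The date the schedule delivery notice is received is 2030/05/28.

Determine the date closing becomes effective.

The last day of the review period: 20 calendar days after 2030/05/28 is 2030/06/17.
The last day of the objection period: 14 calendar days after 2030/06/17 is 2030/07/01.
The date closing becomes effective: 10 calendar days after 2030/07/01 is 2030/07/11. 2030/07/11 is a Thursday, so no roll-forward applies.

2030/07/11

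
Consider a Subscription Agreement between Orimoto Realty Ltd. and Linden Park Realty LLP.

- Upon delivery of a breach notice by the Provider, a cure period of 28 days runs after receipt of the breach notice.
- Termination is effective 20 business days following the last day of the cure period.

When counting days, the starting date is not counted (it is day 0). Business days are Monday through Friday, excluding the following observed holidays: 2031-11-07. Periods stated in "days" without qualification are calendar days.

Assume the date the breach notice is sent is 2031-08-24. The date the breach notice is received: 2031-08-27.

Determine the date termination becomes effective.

2031-10-22

The last day of the cure period: 28 calendar days after 2031-08-27 is 2031-09-24.
The date termination becomes effective: 20 business days after Wednesday, 2031-09-24, skipping weekends — Sep 25, Sep 26, Sep 29, Sep 30, …, Oct 20, Oct 21, Oct 22 — lands on Wednesday, 2031-10-22.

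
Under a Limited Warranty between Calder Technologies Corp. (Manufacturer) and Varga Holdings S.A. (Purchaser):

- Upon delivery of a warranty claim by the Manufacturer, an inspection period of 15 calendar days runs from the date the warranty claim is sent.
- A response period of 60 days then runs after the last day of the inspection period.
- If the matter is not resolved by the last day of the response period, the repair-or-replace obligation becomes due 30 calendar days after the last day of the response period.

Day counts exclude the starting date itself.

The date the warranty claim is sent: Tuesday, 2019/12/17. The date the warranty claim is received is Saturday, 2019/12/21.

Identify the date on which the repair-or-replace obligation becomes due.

Adding 15 calendar days to 2019/12/17 gives 2020/01/01, which is the last day of the inspection period.
The last day of the response period: 2020/01/01 + 60 days = 2020/03/01.
The date on which the repair-or-replace obligation becomes due: 30 calendar days after 2020/03/01 is 2020/03/31.

2020/03/31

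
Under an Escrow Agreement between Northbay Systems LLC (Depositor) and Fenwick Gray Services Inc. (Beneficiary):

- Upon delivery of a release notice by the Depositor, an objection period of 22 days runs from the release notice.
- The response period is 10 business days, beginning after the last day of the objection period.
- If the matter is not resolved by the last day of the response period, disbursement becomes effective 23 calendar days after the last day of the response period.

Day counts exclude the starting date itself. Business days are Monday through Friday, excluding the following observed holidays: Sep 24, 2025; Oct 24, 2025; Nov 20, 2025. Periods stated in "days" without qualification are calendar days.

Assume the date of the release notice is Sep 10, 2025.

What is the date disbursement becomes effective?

Nov 8, 2025

The last day of the objection period: 22 calendar days after Sep 10, 2025 is Oct 2, 2025.
The last day of the response period: 10 business days after Thursday, Oct 2, 2025, skipping weekends — Oct 3, Oct 6, Oct 7, Oct 8, Oct 9, Oct 10, Oct 13, Oct 14, Oct 15, Oct 16 — lands on Thursday, Oct 16, 2025.
The date disbursement becomes effective: 23 calendar days after Oct 16, 2025 is Nov 8, 2025.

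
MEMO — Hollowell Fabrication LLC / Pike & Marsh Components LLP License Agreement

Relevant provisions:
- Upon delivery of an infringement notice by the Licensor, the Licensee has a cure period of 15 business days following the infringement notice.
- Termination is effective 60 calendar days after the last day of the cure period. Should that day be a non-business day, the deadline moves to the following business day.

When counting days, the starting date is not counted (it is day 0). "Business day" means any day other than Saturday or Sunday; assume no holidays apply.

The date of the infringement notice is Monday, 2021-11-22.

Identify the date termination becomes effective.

2022-02-11

The last day of the cure period: 15 business days after Monday, 2021-11-22, skipping weekends — Nov 23, Nov 24, Nov 25, Nov 26, …, Dec 9, Dec 10, Dec 13 — lands on Monday, 2021-12-13.
The date termination becomes effective: 60 calendar days after 2021-12-13 is 2022-02-11. 2022-02-11 is a Friday, so no roll-forward applies.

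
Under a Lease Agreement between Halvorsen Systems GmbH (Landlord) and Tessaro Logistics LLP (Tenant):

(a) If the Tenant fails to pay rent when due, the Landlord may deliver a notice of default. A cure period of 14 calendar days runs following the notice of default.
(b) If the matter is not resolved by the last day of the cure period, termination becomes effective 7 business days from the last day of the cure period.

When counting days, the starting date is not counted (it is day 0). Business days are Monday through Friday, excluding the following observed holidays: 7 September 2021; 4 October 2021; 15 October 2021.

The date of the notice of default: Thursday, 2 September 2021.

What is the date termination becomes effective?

27 September 2021

Adding 14 calendar days to 2 September 2021 gives 16 September 2021, which is the last day of the cure period.
The date termination becomes effective: 7 business days after Thursday, 16 September 2021, skipping weekends — Sep 17, Sep 20, Sep 21, Sep 22, Sep 23, Sep 24, Sep 27 — lands on Monday, 27 September 2021.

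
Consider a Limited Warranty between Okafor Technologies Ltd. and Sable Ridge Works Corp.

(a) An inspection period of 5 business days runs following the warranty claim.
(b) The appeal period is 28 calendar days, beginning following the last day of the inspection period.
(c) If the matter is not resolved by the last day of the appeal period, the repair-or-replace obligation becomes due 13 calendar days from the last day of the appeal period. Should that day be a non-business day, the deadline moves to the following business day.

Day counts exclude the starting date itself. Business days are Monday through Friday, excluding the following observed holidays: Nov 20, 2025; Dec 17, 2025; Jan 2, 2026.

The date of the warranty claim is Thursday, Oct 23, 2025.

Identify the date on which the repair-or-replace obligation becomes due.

The last day of the inspection period: counting 5 business days from Thursday, Oct 23, 2025 (Oct 24, Oct 27, Oct 28, Oct 29, Oct 30, skipping weekends) reaches Thursday, Oct 30, 2025.
Adding 28 calendar days to Oct 30, 2025 gives Nov 27, 2025, which is the last day of the appeal period.
Adding 13 calendar days to Nov 27, 2025 gives Dec 10, 2025, which is the date on which the repair-or-replace obligation becomes due. Dec 10, 2025 is a Wednesday and is not a listed holiday, so no roll-forward applies.

Dec 10, 2025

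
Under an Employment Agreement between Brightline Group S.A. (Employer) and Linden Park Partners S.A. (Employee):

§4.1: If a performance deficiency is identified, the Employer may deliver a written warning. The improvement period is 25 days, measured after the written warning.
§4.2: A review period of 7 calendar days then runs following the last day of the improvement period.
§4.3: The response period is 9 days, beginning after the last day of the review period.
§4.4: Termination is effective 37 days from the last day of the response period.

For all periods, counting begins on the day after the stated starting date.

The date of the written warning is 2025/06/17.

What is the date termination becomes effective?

The last day of the improvement period: 2025/06/17 + 25 days = 2025/07/12.
The last day of the review period: 2025/07/12 + 7 days = 2025/07/19.
The last day of the response period: 2025/07/19 + 9 days = 2025/07/28.
The date termination becomes effective: 2025/07/28 + 37 days = 2025/09/03.

2025/09/03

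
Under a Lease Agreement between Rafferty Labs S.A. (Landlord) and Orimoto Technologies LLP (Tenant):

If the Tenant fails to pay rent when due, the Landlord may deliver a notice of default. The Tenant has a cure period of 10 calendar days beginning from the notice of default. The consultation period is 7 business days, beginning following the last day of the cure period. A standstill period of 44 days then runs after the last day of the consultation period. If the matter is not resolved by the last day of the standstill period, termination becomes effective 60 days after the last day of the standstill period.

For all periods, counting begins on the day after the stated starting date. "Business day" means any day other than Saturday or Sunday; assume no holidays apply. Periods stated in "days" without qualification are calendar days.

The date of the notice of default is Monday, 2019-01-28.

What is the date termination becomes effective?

2019-06-02

Adding 10 calendar days to 2019-01-28 gives 2019-02-07, which is the last day of the cure period.
From Thursday, 2019-02-07, 7 business days (Feb 8, Feb 11, Feb 12, Feb 13, Feb 14, Feb 15, Feb 18, skipping weekends) brings us to Monday, 2019-02-18, which is the last day of the consultation period.
The last day of the standstill period: 44 calendar days after 2019-02-18 is 2019-04-03.
The date termination becomes effective: 2019-04-03 + 60 days = 2019-06-02.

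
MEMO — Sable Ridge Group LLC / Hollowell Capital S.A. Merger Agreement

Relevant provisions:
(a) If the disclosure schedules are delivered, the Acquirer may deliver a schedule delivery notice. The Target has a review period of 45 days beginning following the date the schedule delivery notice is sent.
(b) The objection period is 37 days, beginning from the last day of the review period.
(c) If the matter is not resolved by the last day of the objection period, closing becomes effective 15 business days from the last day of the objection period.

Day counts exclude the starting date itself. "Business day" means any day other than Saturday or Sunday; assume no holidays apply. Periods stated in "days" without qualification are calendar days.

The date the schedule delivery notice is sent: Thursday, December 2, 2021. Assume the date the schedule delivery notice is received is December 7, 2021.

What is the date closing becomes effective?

The last day of the review period: December 2, 2021 + 45 days = January 16, 2022.
The last day of the objection period: January 16, 2022 + 37 days = February 22, 2022.
From Tuesday, February 22, 2022, 15 business days (Feb 23, Feb 24, Feb 25, Feb 28, …, Mar 11, Mar 14, Mar 15, skipping weekends) brings us to Tuesday, March 15, 2022, which is the date closing becomes effective.

March 15, 2022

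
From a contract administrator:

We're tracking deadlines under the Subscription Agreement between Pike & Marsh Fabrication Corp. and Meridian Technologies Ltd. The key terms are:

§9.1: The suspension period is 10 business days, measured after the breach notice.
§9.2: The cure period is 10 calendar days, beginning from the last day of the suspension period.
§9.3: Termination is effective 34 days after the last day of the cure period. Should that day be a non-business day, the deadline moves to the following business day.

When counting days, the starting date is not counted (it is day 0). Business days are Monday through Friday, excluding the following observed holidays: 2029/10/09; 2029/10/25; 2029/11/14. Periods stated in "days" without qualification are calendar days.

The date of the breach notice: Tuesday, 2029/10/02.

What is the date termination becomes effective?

2029/11/30

From Tuesday, 2029/10/02, 10 business days (Oct 3, Oct 4, Oct 5, Oct 8, Oct 10, Oct 11, Oct 12, Oct 15, Oct 16, Oct 17, skipping weekends and the listed holiday on Oct 9) brings us to Wednesday, 2029/10/17, which is the last day of the suspension period.
The last day of the cure period: 10 calendar days after 2029/10/17 is 2029/10/27.
Adding 34 calendar days to 2029/10/27 gives 2029/11/30, which is the date termination becomes effective. 2029/11/30 is a Friday and is not a listed holiday, so no roll-forward applies.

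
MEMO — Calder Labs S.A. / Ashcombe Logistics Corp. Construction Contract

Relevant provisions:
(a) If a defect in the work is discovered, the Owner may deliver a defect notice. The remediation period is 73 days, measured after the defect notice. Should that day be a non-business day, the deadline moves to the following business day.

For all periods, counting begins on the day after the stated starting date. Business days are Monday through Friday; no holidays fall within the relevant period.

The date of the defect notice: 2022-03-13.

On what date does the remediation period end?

2022-05-25

The last day of the remediation period: 73 calendar days after 2022-03-13 is 2022-05-25. 2022-05-25 is a Wednesday, so no roll-forward applies.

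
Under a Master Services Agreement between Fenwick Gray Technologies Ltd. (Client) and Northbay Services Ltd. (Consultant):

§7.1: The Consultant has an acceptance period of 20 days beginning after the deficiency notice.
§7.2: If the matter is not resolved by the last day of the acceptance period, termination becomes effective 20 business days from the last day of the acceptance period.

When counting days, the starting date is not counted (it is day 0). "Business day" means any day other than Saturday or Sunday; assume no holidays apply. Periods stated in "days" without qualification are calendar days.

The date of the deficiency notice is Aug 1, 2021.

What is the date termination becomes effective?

Sep 17, 2021

The last day of the acceptance period: Aug 1, 2021 + 20 days = Aug 21, 2021.
From Saturday, Aug 21, 2021, 20 business days (Aug 23, Aug 24, Aug 25, Aug 26, …, Sep 15, Sep 16, Sep 17, skipping weekends) brings us to Friday, Sep 17, 2021, which is the date termination becomes effective.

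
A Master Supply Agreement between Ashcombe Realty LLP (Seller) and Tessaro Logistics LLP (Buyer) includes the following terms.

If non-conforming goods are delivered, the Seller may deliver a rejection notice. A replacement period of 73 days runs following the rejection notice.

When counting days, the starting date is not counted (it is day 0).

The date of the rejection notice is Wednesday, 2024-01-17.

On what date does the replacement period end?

Adding 73 calendar days to 2024-01-17 gives 2024-03-30, which is the last day of the replacement period.

2024-03-30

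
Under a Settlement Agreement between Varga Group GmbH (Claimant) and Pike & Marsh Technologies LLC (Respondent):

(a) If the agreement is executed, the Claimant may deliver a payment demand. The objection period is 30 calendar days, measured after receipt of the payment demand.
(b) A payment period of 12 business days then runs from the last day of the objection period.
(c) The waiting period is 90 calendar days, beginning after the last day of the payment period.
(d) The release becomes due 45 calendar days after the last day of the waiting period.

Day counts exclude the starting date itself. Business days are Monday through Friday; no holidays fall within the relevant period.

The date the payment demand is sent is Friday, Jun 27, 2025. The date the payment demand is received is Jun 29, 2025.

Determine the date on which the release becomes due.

The last day of the objection period: Jun 29, 2025 + 30 days = Jul 29, 2025.
The last day of the payment period: counting 12 business days from Tuesday, Jul 29, 2025 (Jul 30, Jul 31, Aug 1, Aug 4, …, Aug 12, Aug 13, Aug 14, skipping weekends) reaches Thursday, Aug 14, 2025.
The last day of the waiting period: Aug 14, 2025 + 90 days = Nov 12, 2025.
The date on which the release becomes due: Nov 12, 2025 + 45 days = Dec 27, 2025.

Dec 27, 2025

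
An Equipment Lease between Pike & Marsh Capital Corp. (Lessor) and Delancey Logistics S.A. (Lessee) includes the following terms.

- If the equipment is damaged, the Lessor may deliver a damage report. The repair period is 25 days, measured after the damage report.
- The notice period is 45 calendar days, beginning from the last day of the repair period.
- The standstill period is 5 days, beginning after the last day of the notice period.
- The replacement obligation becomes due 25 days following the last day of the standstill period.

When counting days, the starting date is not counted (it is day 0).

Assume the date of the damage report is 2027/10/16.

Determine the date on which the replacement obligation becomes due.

2028/01/24

Adding 25 calendar days to 2027/10/16 gives 2027/11/10, which is the last day of the repair period.
The last day of the notice period: 2027/11/10 + 45 days = 2027/12/25.
The last day of the standstill period: 2027/12/25 + 5 days = 2027/12/30.
Adding 25 calendar days to 2027/12/30 gives 2028/01/24, which is the date on which the replacement obligation becomes due.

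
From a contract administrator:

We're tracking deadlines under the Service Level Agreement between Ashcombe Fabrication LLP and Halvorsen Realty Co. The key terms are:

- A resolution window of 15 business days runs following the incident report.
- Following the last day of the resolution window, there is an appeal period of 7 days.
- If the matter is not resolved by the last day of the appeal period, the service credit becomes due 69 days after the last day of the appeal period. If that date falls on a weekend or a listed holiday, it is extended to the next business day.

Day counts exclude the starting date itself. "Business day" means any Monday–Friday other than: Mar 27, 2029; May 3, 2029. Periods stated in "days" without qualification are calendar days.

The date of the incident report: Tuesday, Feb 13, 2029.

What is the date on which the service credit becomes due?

May 21, 2029

The last day of the resolution window: counting 15 business days from Tuesday, Feb 13, 2029 (Feb 14, Feb 15, Feb 16, Feb 19, …, Mar 2, Mar 5, Mar 6, skipping weekends) reaches Tuesday, Mar 6, 2029.
The last day of the appeal period: Mar 6, 2029 + 7 days = Mar 13, 2029.
The date on which the service credit becomes due: Mar 13, 2029 + 69 days = May 21, 2029. May 21, 2029 is a Monday and is not a listed holiday, so no roll-forward applies.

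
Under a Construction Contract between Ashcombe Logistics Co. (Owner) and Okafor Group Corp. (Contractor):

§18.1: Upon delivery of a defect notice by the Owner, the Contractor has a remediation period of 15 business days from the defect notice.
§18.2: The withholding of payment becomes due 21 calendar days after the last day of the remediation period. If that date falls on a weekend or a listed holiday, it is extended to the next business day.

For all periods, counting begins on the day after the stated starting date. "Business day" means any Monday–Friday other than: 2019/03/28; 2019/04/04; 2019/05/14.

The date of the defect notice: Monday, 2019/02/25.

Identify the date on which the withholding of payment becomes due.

The last day of the remediation period: 15 business days after Monday, 2019/02/25, skipping weekends — Feb 26, Feb 27, Feb 28, Mar 1, …, Mar 14, Mar 15, Mar 18 — lands on Monday, 2019/03/18.
The date on which the withholding of payment becomes due: 2019/03/18 + 21 days = 2019/04/08. 2019/04/08 is a Monday and is not a listed holiday, so no roll-forward applies.

2019/04/08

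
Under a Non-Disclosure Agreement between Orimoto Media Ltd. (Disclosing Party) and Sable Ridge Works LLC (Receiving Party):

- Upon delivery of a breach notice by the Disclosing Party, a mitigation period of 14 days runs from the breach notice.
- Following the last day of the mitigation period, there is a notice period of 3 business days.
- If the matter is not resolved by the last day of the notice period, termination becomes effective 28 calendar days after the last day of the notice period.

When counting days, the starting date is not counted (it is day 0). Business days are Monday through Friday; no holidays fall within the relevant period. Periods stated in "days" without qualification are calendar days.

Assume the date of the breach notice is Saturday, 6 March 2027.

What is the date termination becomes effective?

21 April 2027

Adding 14 calendar days to 6 March 2027 gives 20 March 2027, which is the last day of the mitigation period.
From Saturday, 20 March 2027, 3 business days (Mar 22, Mar 23, Mar 24, skipping weekends) brings us to Wednesday, 24 March 2027, which is the last day of the notice period.
The date termination becomes effective: 24 March 2027 + 28 days = 21 April 2027.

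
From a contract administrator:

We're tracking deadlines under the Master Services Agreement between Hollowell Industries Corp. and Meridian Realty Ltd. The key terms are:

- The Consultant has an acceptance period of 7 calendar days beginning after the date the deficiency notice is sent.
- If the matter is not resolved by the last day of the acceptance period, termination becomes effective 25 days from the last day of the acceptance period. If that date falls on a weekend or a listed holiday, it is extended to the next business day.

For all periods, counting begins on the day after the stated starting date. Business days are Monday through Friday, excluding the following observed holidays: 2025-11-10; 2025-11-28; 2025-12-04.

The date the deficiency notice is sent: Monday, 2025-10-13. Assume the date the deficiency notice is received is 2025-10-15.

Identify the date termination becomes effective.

2025-11-14

The last day of the acceptance period: 2025-10-13 + 7 days = 2025-10-20.
Adding 25 calendar days to 2025-10-20 gives 2025-11-14, which is the date termination becomes effective. 2025-11-14 is a Friday and is not a listed holiday, so no roll-forward applies.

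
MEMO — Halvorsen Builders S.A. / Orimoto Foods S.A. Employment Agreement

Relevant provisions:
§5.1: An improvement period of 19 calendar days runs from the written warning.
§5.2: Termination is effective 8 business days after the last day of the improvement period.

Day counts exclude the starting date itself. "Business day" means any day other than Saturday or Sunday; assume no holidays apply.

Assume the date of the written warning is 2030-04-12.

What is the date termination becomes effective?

2030-05-13

Adding 19 calendar days to 2030-04-12 gives 2030-05-01, which is the last day of the improvement period.
The date termination becomes effective: counting 8 business days from Wednesday, 2030-05-01 (May 2, May 3, May 6, May 7, May 8, May 9, May 10, May 13, skipping weekends) reaches Monday, 2030-05-13.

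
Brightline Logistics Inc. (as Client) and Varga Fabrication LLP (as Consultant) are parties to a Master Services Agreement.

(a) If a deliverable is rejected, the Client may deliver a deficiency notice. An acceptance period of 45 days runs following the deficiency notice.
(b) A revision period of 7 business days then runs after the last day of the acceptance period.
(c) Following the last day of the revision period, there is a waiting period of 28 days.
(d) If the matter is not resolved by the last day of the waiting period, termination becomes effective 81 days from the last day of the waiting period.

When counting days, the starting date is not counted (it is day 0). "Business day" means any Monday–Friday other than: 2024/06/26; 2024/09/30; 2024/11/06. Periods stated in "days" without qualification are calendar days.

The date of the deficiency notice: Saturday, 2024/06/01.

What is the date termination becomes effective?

2024/11/11

Adding 45 calendar days to 2024/06/01 gives 2024/07/16, which is the last day of the acceptance period.
From Tuesday, 2024/07/16, 7 business days (Jul 17, Jul 18, Jul 19, Jul 22, Jul 23, Jul 24, Jul 25, skipping weekends) brings us to Thursday, 2024/07/25, which is the last day of the revision period.
The last day of the waiting period: 2024/07/25 + 28 days = 2024/08/22.
The date termination becomes effective: 81 calendar days after 2024/08/22 is 2024/11/11.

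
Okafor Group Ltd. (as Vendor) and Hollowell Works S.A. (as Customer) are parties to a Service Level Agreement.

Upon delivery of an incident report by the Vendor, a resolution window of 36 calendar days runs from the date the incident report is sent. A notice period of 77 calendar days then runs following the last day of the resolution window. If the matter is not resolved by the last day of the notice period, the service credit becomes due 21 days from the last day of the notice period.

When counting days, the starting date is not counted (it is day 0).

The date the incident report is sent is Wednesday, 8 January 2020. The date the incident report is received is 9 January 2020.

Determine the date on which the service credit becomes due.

21 May 2020

The last day of the resolution window: 8 January 2020 + 36 days = 13 February 2020.
The last day of the notice period: 77 calendar days after 13 February 2020 is 30 April 2020.
Adding 21 calendar days to 30 April 2020 gives 21 May 2020, which is the date on which the service credit becomes due.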